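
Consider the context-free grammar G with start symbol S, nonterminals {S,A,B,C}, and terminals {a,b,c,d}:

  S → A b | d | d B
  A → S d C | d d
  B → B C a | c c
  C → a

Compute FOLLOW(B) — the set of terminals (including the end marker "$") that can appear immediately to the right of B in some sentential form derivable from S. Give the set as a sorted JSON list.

FIRST iteration:
[1]
  A via A→d d: +{d}
  B via B→c c: +{c}
  C via C→a: +{a}
  S via S→A b: +{d}
  FIRST[S]={d}  FIRST[A]={d}  FIRST[B]={c}  FIRST[C]={a}
[2] (no change)
  FIRST[S]={d}  FIRST[A]={d}  FIRST[B]={c}  FIRST[C]={a}

FOLLOW iteration:
seed FOLLOW(S) with $
iter 1:
  A→S d C: FOLLOW(S) ⊇ FIRST(d) = {d}; new: +{d}
  B→B C a: FOLLOW(B) ⊇ FIRST(C) = {a}; new: +{a}
  B→B C a: FOLLOW(C) ⊇ FIRST(a) = {a}; new: +{a}
  S→A b: FOLLOW(A) ⊇ FIRST(b) = {b}; new: +{b}
  S→d B: FOLLOW(B) ⊇ FOLLOW(S) ⊇ {$,d}; new: +{$,d}
  FOLLOW(S)={$,d}  FOLLOW(A)={b}  FOLLOW(B)={$,a,d}  FOLLOW(C)={a}
iter 2:
  A→S d C: FOLLOW(C) ⊇ FOLLOW(A) ⊇ {b}; new: +{b}
  FOLLOW(S)={$,d}  FOLLOW(A)={b}  FOLLOW(B)={$,a,d}  FOLLOW(C)={a,b}
iter 3: (stable)
  FOLLOW(S)={$,d}  FOLLOW(A)={b}  FOLLOW(B)={$,a,d}  FOLLOW(C)={a,b}

FOLLOW(B) = ["$", "a", "d"]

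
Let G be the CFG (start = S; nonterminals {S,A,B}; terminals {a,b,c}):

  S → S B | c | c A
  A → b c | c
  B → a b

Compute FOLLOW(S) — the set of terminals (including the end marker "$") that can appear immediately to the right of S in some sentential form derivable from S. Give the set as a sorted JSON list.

FIRST iteration:
pass 1:
  A via A→b c: +{b}
  A via A→c: +{c}
  B via B→a b: +{a}
  S via S→c: +{c}
  FIRST[S]={c}  FIRST[A]={b,c}  FIRST[B]={a}
pass 2: done
  FIRST[S]={c}  FIRST[A]={b,c}  FIRST[B]={a}

FOLLOW sets:
initialize: $ ∈ FOLLOW(S)
iter 1:
  S→S B: FOLLOW(S) ⊇ FIRST(B) = {a}; new: +{a}
  S→S B: FOLLOW(B) ⊇ FOLLOW(S) ⊇ {$,a}; new: +{$,a}
  S→c A: FOLLOW(A) ⊇ FOLLOW(S) ⊇ {$,a}; new: +{$,a}
  FOLLOW(S)={$,a}  FOLLOW(A)={$,a}  FOLLOW(B)={$,a}
iter 2: — fixpoint
  FOLLOW(S)={$,a}  FOLLOW(A)={$,a}  FOLLOW(B)={$,a}

FOLLOW(S) = ["$", "a"]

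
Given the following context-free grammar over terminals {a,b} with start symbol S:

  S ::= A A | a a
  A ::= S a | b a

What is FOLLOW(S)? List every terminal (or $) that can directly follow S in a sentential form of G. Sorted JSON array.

Compute FIRST by fixpoint:
iter 1:
  A via A→b a: +{b}
  S via S→A A: +{b}
  S via S→a a: +{a}
  FIRST[S]={a,b}  FIRST[A]={b}
iter 2:
  A via A→S a: +{a}
  FIRST[S]={a,b}  FIRST[A]={a,b}
iter 3: — fixpoint
  FIRST[S]={a,b}  FIRST[A]={a,b}

FOLLOW iteration:
initialize: $ ∈ FOLLOW(S)
round 1:
  A→S a: FOLLOW(S) ⊇ FIRST(a) = {a}; new: +{a}
  S→A A: FOLLOW(A) ⊇ FIRST(A) = {a,b}; new: +{a,b}
  S→A A: FOLLOW(A) ⊇ FOLLOW(S) ⊇ {$,a}; new: +{$}
  FOLLOW[S]={$,a}  FOLLOW[A]={$,a,b}
round 2: (stable)
  FOLLOW[S]={$,a}  FOLLOW[A]={$,a,b}

FOLLOW(S) = ["$", "a"]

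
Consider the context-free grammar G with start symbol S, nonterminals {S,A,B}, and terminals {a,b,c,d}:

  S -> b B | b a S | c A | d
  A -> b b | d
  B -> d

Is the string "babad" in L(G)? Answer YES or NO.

CNF form of G:
  S -> T0 B | T0 X3 | T2 A | d
  A -> T0 T0 | d
  B -> d
  T0 -> b
  T1 -> a
  T2 -> c
  X3 -> T1 S

CYK table (by increasing span):
  T[0,0] 'b' = {T0}  orig:{}
  T[1,1] 'a' = {T1}  orig:{}
  T[2,2] 'b' = {T0}  orig:{}
  T[3,3] 'a' = {T1}  orig:{}
  T[4,4] 'd' = {A,B,S}
  T[0,1] 'ba' = ∅
  T[1,2] 'ab' = ∅
  T[2,3] 'ba' = ∅
  T[3,4] 'ad' = {X3}  orig:{}
  T[0,2] 'bab' = ∅
  T[1,3] 'aba' = ∅
  T[2,4] 'bad' = {S}
  T[0,3] 'baba' = ∅
  T[1,4] 'abad' = {X3}  orig:{}
  T[0,4] 'babad' = {S}

S ∈ T[0,4] ⇒ YES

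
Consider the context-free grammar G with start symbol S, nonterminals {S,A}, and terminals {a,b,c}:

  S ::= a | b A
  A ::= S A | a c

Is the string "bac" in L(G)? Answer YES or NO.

Convert to CNF:
  S -> T2 A | a
  A -> S A | T0 T1
  T0 -> a
  T1 -> c
  T2 -> b

Fill CYK table bottom-up:
  [0..0]={T2}  "b"  orig:{}
  [1..1]={S,T0}  "a"  orig:{S}
  [2..2]={T1}  "c"  orig:{}
  [0..1]=∅  "ba"
  [1..2]={A}  "ac"
  [0..2]={S}  "bac"

S ∈ T[0,2] ⇒ YES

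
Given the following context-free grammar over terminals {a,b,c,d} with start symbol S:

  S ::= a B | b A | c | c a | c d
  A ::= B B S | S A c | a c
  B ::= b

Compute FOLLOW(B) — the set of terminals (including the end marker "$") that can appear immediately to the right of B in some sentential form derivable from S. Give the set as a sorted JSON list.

FIRST iteration:
pass 1:
  A via A→a c: +{a}
  B via B→b: +{b}
  S via S→a B: +{a}
  S via S→b A: +{b}
  S via S→c: +{c}
  S: {a,b,c}  A: {a}  B: {b}
pass 2:
  A via A→B B S: +{b}
  A via A→S A c: +{c}
  S: {a,b,c}  A: {a,b,c}  B: {b}
pass 3: (stable)
  S: {a,b,c}  A: {a,b,c}  B: {b}

FOLLOW sets:
FOLLOW(S) := {$}
[1]
  A→B B S: FOLLOW(B) ⊇ FIRST(B) = {b}; new: +{b}
  A→B B S: FOLLOW(B) ⊇ FIRST(S) = {a,b,c}; new: +{a,c}
  A→S A c: FOLLOW(S) ⊇ FIRST(A) = {a,b,c}; new: +{a,b,c}
  A→S A c: FOLLOW(A) ⊇ FIRST(c) = {c}; new: +{c}
  S→a B: FOLLOW(B) ⊇ FOLLOW(S) ⊇ {$,a,b,c}; new: +{$}
  S→b A: FOLLOW(A) ⊇ FOLLOW(S) ⊇ {$,a,b,c}; new: +{$,a,b}
  FOLLOW(S)={$,a,b,c}  FOLLOW(A)={$,a,b,c}  FOLLOW(B)={$,a,b,c}
[2] done
  FOLLOW(S)={$,a,b,c}  FOLLOW(A)={$,a,b,c}  FOLLOW(B)={$,a,b,c}

FOLLOW(B) = ["$", "a", "b", "c"]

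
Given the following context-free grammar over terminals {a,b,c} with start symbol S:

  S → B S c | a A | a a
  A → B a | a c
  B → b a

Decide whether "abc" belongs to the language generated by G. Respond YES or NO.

Convert to CNF:
  S -> B X3 | T0 A | T0 T0
  A -> B T0 | T0 T1
  B -> T2 T0
  T0 -> a
  T1 -> c
  T2 -> b
  X3 -> S T1

CYK fill:
  [0..0]={T0}  "a"  orig:{}
  [1..1]={T2}  "b"  orig:{}
  [2..2]={T1}  "c"  orig:{}
  [0..1]=∅  "ab"
  [1..2]=∅  "bc"
  [0..2]=∅  "abc"

S ∉ T[0,2] ⇒ NO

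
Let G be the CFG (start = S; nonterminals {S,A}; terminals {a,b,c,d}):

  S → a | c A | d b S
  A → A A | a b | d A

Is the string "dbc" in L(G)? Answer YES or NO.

Convert to CNF:
  S -> T2 X4 | T3 A | a
  A -> A A | T0 T1 | T2 A
  T0 -> a
  T1 -> b
  T2 -> d
  T3 -> c
  X4 -> T1 S

CYK fill:
  [0..0]={T2}  "d"  orig:{}
  [1..1]={T1}  "b"  orig:{}
  [2..2]={T3}  "c"  orig:{}
  [0..1]=∅  "db"
  [1..2]=∅  "bc"
  [0..2]=∅  "dbc"

S ∉ T[0,2] ⇒ NO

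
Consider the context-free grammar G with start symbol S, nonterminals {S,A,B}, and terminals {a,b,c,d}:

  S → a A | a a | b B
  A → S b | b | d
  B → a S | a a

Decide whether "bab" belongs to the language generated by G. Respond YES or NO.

CNF form of G:
  S -> T0 B | T1 A | T1 T1
  A -> S T0 | b | d
  B -> T1 S | T1 T1
  T0 -> b
  T1 -> a

Fill CYK table bottom-up:
  T[0,0] 'b' = {A,T0}  orig:{A}
  T[1,1] 'a' = {T1}  orig:{}
  T[2,2] 'b' = {A,T0}  orig:{A}
  T[0,1] 'ba' = ∅
  T[1,2] 'ab' = {S}
  T[0,2] 'bab' = ∅

S ∉ T[0,2] ⇒ NO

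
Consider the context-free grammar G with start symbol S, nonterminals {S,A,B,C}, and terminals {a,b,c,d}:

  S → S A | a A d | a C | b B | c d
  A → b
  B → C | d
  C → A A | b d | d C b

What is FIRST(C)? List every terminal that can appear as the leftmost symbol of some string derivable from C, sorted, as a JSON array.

FIRST sets, iterate to fixpoint:
[1]
  A via A→b: +{b}
  B via B→d: +{d}
  C via C→A A: +{b}
  C via C→d C b: +{d}
  S via S→a A d: +{a}
  S via S→b B: +{b}
  S via S→c d: +{c}
  FIRST(S)={a,b,c}  FIRST(A)={b}  FIRST(B)={d}  FIRST(C)={b,d}
[2]
  B via B→C: +{b}
  FIRST(S)={a,b,c}  FIRST(A)={b}  FIRST(B)={b,d}  FIRST(C)={b,d}
[3] — fixpoint
  FIRST(S)={a,b,c}  FIRST(A)={b}  FIRST(B)={b,d}  FIRST(C)={b,d}

FIRST(C) = ["b", "d"]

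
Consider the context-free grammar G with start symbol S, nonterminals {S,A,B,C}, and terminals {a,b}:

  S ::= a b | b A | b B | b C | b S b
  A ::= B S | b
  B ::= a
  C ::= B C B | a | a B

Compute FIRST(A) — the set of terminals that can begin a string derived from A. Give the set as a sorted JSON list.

FIRST sets, iterate to fixpoint:
iter 1:
  A via A→b: +{b}
  B via B→a: +{a}
  C via C→B C B: +{a}
  S via S→a b: +{a}
  S via S→b A: +{b}
  FIRST[S]={a,b}  FIRST[A]={b}  FIRST[B]={a}  FIRST[C]={a}
iter 2:
  A via A→B S: +{a}
  FIRST[S]={a,b}  FIRST[A]={a,b}  FIRST[B]={a}  FIRST[C]={a}
iter 3: (no change)
  FIRST[S]={a,b}  FIRST[A]={a,b}  FIRST[B]={a}  FIRST[C]={a}

FIRST(A) = ["a", "b"]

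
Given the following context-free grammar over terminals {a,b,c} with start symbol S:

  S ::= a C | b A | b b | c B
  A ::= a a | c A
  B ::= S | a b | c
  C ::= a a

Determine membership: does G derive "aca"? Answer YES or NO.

CNF form of G:
  S -> T0 C | T1 B | T2 A | T2 T2
  A -> T0 T0 | T1 A
  B -> T0 C | T0 T2 | T1 B | T2 A | T2 T2 | c
  C -> T0 T0
  T0 -> a
  T1 -> c
  T2 -> b

CYK table (by increasing span):
  T[0,0] 'a' = {T0}  orig:{}
  T[1,1] 'c' = {B,T1}  orig:{B}
  T[2,2] 'a' = {T0}  orig:{}
  T[0,1] 'ac' = ∅
  T[1,2] 'ca' = ∅
  T[0,2] 'aca' = ∅

S ∉ T[0,2] ⇒ NO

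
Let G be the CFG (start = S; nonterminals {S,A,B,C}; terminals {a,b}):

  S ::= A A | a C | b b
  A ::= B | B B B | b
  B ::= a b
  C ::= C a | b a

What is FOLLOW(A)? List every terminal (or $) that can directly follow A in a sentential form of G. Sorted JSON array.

FIRST sets, iterate to fixpoint:
round 1:
  A via A→b: +{b}
  B via B→a b: +{a}
  C via C→b a: +{b}
  S via S→A A: +{b}
  S via S→a C: +{a}
  S: {a,b}  A: {b}  B: {a}  C: {b}
round 2:
  A via A→B: +{a}
  S: {a,b}  A: {a,b}  B: {a}  C: {b}
round 3: (no change)
  S: {a,b}  A: {a,b}  B: {a}  C: {b}

Compute FOLLOW by fixpoint:
seed FOLLOW(S) with $
pass 1:
  A→B B B: FOLLOW(B) ⊇ FIRST(B) = {a}; new: +{a}
  C→C a: FOLLOW(C) ⊇ FIRST(a) = {a}; new: +{a}
  S→A A: FOLLOW(A) ⊇ FIRST(A) = {a,b}; new: +{a,b}
  S→A A: FOLLOW(A) ⊇ FOLLOW(S) ⊇ {$}; new: +{$}
  S→a C: FOLLOW(C) ⊇ FOLLOW(S) ⊇ {$}; new: +{$}
  FOLLOW[S]={$}  FOLLOW[A]={$,a,b}  FOLLOW[B]={a}  FOLLOW[C]={$,a}
pass 2:
  A→B: FOLLOW(B) ⊇ FOLLOW(A) ⊇ {$,a,b}; new: +{$,b}
  FOLLOW[S]={$}  FOLLOW[A]={$,a,b}  FOLLOW[B]={$,a,b}  FOLLOW[C]={$,a}
pass 3: (no change)
  FOLLOW[S]={$}  FOLLOW[A]={$,a,b}  FOLLOW[B]={$,a,b}  FOLLOW[C]={$,a}

FOLLOW(A) = ["$", "a", "b"]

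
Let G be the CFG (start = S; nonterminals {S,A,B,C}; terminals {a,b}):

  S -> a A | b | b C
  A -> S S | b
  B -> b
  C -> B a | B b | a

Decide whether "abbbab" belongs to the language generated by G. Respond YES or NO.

CNF form of G:
  S -> T0 A | T1 C | b
  A -> S S | b
  B -> b
  C -> B T0 | B T1 | a
  T0 -> a
  T1 -> b

Fill CYK table bottom-up:
  cell(0,0) a: {C,T0}  orig:{C}
  cell(1,1) b: {A,B,S,T1}  orig:{A,B,S}
  cell(2,2) b: {A,B,S,T1}  orig:{A,B,S}
  cell(3,3) b: {A,B,S,T1}  orig:{A,B,S}
  cell(4,4) a: {C,T0}  orig:{C}
  cell(5,5) b: {A,B,S,T1}  orig:{A,B,S}
  cell(0,1) ab: {S}
  cell(1,2) bb: {A,C}
  cell(2,3) bb: {A,C}
  cell(3,4) ba: {C,S}
  cell(4,5) ab: {S}
  cell(0,2) abb: {A,S}
  cell(1,3) bbb: {S}
  cell(2,4) bba: {A,S}
  cell(3,5) bab: {A}
  cell(0,3) abbb: {A}
  cell(1,4) bbba: {A}
  cell(2,5) bbab: {A}
  cell(0,4) abbba: {A,S}
  cell(1,5) bbbab: {A}
  cell(0,5) abbbab: {A,S}

S ∈ T[0,5] ⇒ YES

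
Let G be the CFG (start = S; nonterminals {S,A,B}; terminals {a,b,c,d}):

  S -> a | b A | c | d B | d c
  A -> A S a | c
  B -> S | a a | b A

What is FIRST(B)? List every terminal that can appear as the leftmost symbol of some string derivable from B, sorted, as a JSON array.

FIRST sets, iterate to fixpoint:
iter 1:
  A via A→c: +{c}
  B via B→a a: +{a}
  B via B→b A: +{b}
  S via S→a: +{a}
  S via S→b A: +{b}
  S via S→c: +{c}
  S via S→d B: +{d}
  S: {a,b,c,d}  A: {c}  B: {a,b}
iter 2:
  B via B→S: +{c,d}
  S: {a,b,c,d}  A: {c}  B: {a,b,c,d}
iter 3: (no change)
  S: {a,b,c,d}  A: {c}  B: {a,b,c,d}

FIRST(B) = ["a", "b", "c", "d"]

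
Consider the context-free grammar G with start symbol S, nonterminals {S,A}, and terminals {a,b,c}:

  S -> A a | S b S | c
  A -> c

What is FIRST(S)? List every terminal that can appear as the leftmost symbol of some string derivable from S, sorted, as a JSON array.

FIRST iteration:
iter 1:
  A via A→c: +{c}
  S via S→A a: +{c}
  S: {c}  A: {c}
iter 2: done
  S: {c}  A: {c}

FIRST(S) = ["c"]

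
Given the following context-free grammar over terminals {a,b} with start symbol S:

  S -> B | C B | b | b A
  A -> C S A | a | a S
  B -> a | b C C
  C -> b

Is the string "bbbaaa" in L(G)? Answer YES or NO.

Convert to CNF:
  S -> C B | T1 A | T1 X4 | a | b
  A -> C X2 | T0 S | a
  B -> T1 X3 | a
  C -> b
  T0 -> a
  T1 -> b
  X2 -> S A
  X3 -> C C
  X4 -> C C

CYK table (by increasing span):
  [0..0]={C,S,T1}  "b"  orig:{C,S}
  [1..1]={C,S,T1}  "b"  orig:{C,S}
  [2..2]={C,S,T1}  "b"  orig:{C,S}
  [3..3]={A,B,S,T0}  "a"  orig:{A,B,S}
  [4..4]={A,B,S,T0}  "a"  orig:{A,B,S}
  [5..5]={A,B,S,T0}  "a"  orig:{A,B,S}
  [0..1]={X3,X4}  "bb"  orig:{}
  [1..2]={X3,X4}  "bb"  orig:{}
  [2..3]={S,X2}  "ba"  orig:{S}
  [3..4]={A,X2}  "aa"  orig:{A}
  [4..5]={A,X2}  "aa"  orig:{A}
  [0..2]={B,S}  "bbb"
  [1..3]={A}  "bba"
  [2..4]={A,S,X2}  "baa"  orig:{A,S}
  [3..5]={X2}  "aaa"  orig:{}
  [0..3]={S,X2}  "bbba"  orig:{S}
  [1..4]={A,S,X2}  "bbaa"  orig:{A,S}
  [2..5]={A,X2}  "baaa"  orig:{A}
  [0..4]={A,S,X2}  "bbbaa"  orig:{A,S}
  [1..5]={A,S,X2}  "bbaaa"  orig:{A,S}
  [0..5]={A,S,X2}  "bbbaaa"  orig:{A,S}

S ∈ T[0,5] ⇒ YES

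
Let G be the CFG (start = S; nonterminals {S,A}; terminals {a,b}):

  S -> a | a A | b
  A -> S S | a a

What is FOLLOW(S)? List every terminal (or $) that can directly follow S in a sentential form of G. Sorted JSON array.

Compute FIRST by fixpoint:
pass 1:
  A via A→a a: +{a}
  S via S→a: +{a}
  S via S→b: +{b}
  FIRST[S]={a,b}  FIRST[A]={a}
pass 2:
  A via A→S S: +{b}
  FIRST[S]={a,b}  FIRST[A]={a,b}
pass 3: — fixpoint
  FIRST[S]={a,b}  FIRST[A]={a,b}

Compute FOLLOW by fixpoint:
seed FOLLOW(S) with $
[1]
  A→S S: FOLLOW(S) ⊇ FIRST(S) = {a,b}; new: +{a,b}
  S→a A: FOLLOW(A) ⊇ FOLLOW(S) ⊇ {$,a,b}; new: +{$,a,b}
  FOLLOW[S]={$,a,b}  FOLLOW[A]={$,a,b}
[2] done
  FOLLOW[S]={$,a,b}  FOLLOW[A]={$,a,b}

FOLLOW(S) = ["$", "a", "b"]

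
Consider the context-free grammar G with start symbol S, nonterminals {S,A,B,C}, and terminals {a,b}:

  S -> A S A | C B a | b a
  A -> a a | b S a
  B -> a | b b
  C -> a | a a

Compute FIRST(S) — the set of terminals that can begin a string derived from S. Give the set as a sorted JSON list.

FIRST sets, iterate to fixpoint:
[1]
  A via A→a a: +{a}
  A via A→b S a: +{b}
  B via B→a: +{a}
  B via B→b b: +{b}
  C via C→a: +{a}
  S via S→A S A: +{a,b}
  S: {a,b}  A: {a,b}  B: {a,b}  C: {a}
[2] (no change)
  S: {a,b}  A: {a,b}  B: {a,b}  C: {a}

FIRST(S) = ["a", "b"]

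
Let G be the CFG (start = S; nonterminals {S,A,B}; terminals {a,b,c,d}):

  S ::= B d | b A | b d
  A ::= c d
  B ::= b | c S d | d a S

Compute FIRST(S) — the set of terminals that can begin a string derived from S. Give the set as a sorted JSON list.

FIRST iteration:
[1]
  A via A→c d: +{c}
  B via B→b: +{b}
  B via B→c S d: +{c}
  B via B→d a S: +{d}
  S via S→B d: +{b,c,d}
  S: {b,c,d}  A: {c}  B: {b,c,d}
[2] — fixpoint
  S: {b,c,d}  A: {c}  B: {b,c,d}

FIRST(S) = ["b", "c", "d"]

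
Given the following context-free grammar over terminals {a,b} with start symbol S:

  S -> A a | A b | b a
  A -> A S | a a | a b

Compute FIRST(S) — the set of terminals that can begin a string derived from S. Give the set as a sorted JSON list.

FIRST iteration:
pass 1:
  A via A→a a: +{a}
  S via S→A a: +{a}
  S via S→b a: +{b}
  FIRST(S)={a,b}  FIRST(A)={a}
pass 2: — fixpoint
  FIRST(S)={a,b}  FIRST(A)={a}

FIRST(S) = ["a", "b"]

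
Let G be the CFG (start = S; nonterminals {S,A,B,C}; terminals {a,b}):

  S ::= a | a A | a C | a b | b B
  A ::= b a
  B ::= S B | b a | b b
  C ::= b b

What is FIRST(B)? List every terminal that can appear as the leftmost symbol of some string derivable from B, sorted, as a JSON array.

FIRST sets, iterate to fixpoint:
round 1:
  A via A→b a: +{b}
  B via B→b a: +{b}
  C via C→b b: +{b}
  S via S→a: +{a}
  S via S→b B: +{b}
  FIRST(S)={a,b}  FIRST(A)={b}  FIRST(B)={b}  FIRST(C)={b}
round 2:
  B via B→S B: +{a}
  FIRST(S)={a,b}  FIRST(A)={b}  FIRST(B)={a,b}  FIRST(C)={b}
round 3: (stable)
  FIRST(S)={a,b}  FIRST(A)={b}  FIRST(B)={a,b}  FIRST(C)={b}

FIRST(B) = ["a", "b"]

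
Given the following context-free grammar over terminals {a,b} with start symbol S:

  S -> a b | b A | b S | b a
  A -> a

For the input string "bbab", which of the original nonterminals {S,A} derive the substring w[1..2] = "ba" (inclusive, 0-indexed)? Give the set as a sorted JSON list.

Convert to CNF:
  S -> T0 T1 | T1 A | T1 S | T1 T0
  A -> a
  T0 -> a
  T1 -> b

CYK fill, restricted to cells inside w[1..2]:
  T[1,1] 'b' = {T1}  orig:{}
  T[2,2] 'a' = {A,T0}  orig:{A}
  T[1,2] 'ba' = {S}

Original NTs in T[1,2] deriving "ba": ["S"]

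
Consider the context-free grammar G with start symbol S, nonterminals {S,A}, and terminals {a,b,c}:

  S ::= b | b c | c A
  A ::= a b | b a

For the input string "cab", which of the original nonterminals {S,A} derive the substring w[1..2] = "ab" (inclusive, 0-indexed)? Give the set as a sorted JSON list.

Convert to CNF:
  S -> T1 T2 | T2 A | b
  A -> T0 T1 | T1 T0
  T0 -> a
  T1 -> b
  T2 -> c

CYK fill — only the sub-triangle for w[1..2]:
  cell(1,1) a: {T0}  orig:{}
  cell(2,2) b: {S,T1}  orig:{S}
  cell(1,2) ab: {A}

Original NTs in T[1,2] deriving "ab": ["A"]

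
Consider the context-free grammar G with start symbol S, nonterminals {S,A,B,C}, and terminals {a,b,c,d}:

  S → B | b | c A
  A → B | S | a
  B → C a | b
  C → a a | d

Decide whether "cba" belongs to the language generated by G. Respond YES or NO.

CNF form of G:
  S -> C T0 | T1 A | b
  A -> C T0 | T1 A | a | b
  B -> C T0 | b
  C -> T0 T0 | d
  T0 -> a
  T1 -> c

CYK fill:
  T[0,0] 'c' = {T1}  orig:{}
  T[1,1] 'b' = {A,B,S}
  T[2,2] 'a' = {A,T0}  orig:{A}
  T[0,1] 'cb' = {A,S}
  T[1,2] 'ba' = ∅
  T[0,2] 'cba' = ∅

S ∉ T[0,2] ⇒ NO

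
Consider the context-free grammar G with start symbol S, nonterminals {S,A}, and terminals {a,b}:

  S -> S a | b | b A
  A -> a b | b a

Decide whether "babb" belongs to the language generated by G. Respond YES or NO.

CNF form of G:
  S -> S T0 | T1 A | b
  A -> T0 T1 | T1 T0
  T0 -> a
  T1 -> b

Fill CYK table bottom-up:
  T[0,0] 'b' = {S,T1}  orig:{S}
  T[1,1] 'a' = {T0}  orig:{}
  T[2,2] 'b' = {S,T1}  orig:{S}
  T[3,3] 'b' = {S,T1}  orig:{S}
  T[0,1] 'ba' = {A,S}
  T[1,2] 'ab' = {A}
  T[2,3] 'bb' = ∅
  T[0,2] 'bab' = {S}
  T[1,3] 'abb' = ∅
  T[0,3] 'babb' = ∅

S ∉ T[0,3] ⇒ NO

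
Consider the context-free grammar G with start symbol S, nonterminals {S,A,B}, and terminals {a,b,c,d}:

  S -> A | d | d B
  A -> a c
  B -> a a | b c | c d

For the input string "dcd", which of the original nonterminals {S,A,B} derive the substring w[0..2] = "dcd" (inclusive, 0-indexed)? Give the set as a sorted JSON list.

Convert to CNF:
  S -> T0 T1 | T3 B | d
  A -> T0 T1
  B -> T0 T0 | T1 T3 | T2 T1
  T0 -> a
  T1 -> c
  T2 -> b
  T3 -> d

CYK fill (cells [i..j] with 0 ≤ i ≤ j ≤ 2 only):
  [0..0]={S,T3}  "d"  orig:{S}
  [1..1]={T1}  "c"  orig:{}
  [2..2]={S,T3}  "d"  orig:{S}
  [0..1]=∅  "dc"
  [1..2]={B}  "cd"
  [0..2]={S}  "dcd"

Original NTs in T[0,2] deriving "dcd": ["S"]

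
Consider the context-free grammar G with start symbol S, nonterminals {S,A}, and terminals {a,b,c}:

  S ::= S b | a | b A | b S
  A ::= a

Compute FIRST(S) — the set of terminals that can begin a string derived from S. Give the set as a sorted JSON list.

FIRST iteration:
pass 1:
  A via A→a: +{a}
  S via S→a: +{a}
  S via S→b A: +{b}
  S: {a,b}  A: {a}
pass 2: done
  S: {a,b}  A: {a}

FIRST(S) = ["a", "b"]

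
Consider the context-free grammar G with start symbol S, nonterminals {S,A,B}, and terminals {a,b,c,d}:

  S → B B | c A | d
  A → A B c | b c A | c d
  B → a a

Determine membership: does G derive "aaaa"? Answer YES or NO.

Convert to CNF:
  S -> B B | T0 A | d
  A -> A X4 | T0 T2 | T1 X5
  B -> T3 T3
  T0 -> c
  T1 -> b
  T2 -> d
  T3 -> a
  X4 -> B T0
  X5 -> T0 A

Fill CYK table bottom-up:
  T[0,0] 'a' = {T3}  orig:{}
  T[1,1] 'a' = {T3}  orig:{}
  T[2,2] 'a' = {T3}  orig:{}
  T[3,3] 'a' = {T3}  orig:{}
  T[0,1] 'aa' = {B}
  T[1,2] 'aa' = {B}
  T[2,3] 'aa' = {B}
  T[0,2] 'aaa' = ∅
  T[1,3] 'aaa' = ∅
  T[0,3] 'aaaa' = {S}

S ∈ T[0,3] ⇒ YES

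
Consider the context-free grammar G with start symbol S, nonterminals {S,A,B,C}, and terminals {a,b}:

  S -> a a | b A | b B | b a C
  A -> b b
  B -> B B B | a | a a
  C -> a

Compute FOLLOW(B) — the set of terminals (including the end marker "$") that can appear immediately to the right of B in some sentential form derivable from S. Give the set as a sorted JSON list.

FIRST iteration:
[1]
  A via A→b b: +{b}
  B via B→a: +{a}
  C via C→a: +{a}
  S via S→a a: +{a}
  S via S→b A: +{b}
  FIRST[S]={a,b}  FIRST[A]={b}  FIRST[B]={a}  FIRST[C]={a}
[2] (stable)
  FIRST[S]={a,b}  FIRST[A]={b}  FIRST[B]={a}  FIRST[C]={a}

FOLLOW iteration:
seed FOLLOW(S) with $
pass 1:
  B→B B B: FOLLOW(B) ⊇ FIRST(B) = {a}; new: +{a}
  S→b A: FOLLOW(A) ⊇ FOLLOW(S) ⊇ {$}; new: +{$}
  S→b B: FOLLOW(B) ⊇ FOLLOW(S) ⊇ {$}; new: +{$}
  S→b a C: FOLLOW(C) ⊇ FOLLOW(S) ⊇ {$}; new: +{$}
  S: {$}  A: {$}  B: {$,a}  C: {$}
pass 2: (stable)
  S: {$}  A: {$}  B: {$,a}  C: {$}

FOLLOW(B) = ["$", "a"]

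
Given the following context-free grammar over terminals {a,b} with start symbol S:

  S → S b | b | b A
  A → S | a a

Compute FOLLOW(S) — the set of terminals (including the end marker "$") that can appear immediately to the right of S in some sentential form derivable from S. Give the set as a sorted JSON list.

FIRST iteration:
round 1:
  A via A→a a: +{a}
  S via S→b: +{b}
  FIRST[S]={b}  FIRST[A]={a}
round 2:
  A via A→S: +{b}
  FIRST[S]={b}  FIRST[A]={a,b}
round 3: (no change)
  FIRST[S]={b}  FIRST[A]={a,b}

FOLLOW sets:
initialize: $ ∈ FOLLOW(S)
[1]
  S→S b: FOLLOW(S) ⊇ FIRST(b) = {b}; new: +{b}
  S→b A: FOLLOW(A) ⊇ FOLLOW(S) ⊇ {$,b}; new: +{$,b}
  FOLLOW(S)={$,b}  FOLLOW(A)={$,b}
[2] (stable)
  FOLLOW(S)={$,b}  FOLLOW(A)={$,b}

FOLLOW(S) = ["$", "b"]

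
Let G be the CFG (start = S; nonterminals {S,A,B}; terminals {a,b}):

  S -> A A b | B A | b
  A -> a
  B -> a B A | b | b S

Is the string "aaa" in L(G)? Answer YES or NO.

CNF form of G:
  S -> A X3 | B A | b
  A -> a
  B -> T0 X2 | T1 S | b
  T0 -> a
  T1 -> b
  X2 -> B A
  X3 -> A T1

CYK fill:
  cell(0,0) a: {A,T0}  orig:{A}
  cell(1,1) a: {A,T0}  orig:{A}
  cell(2,2) a: {A,T0}  orig:{A}
  cell(0,1) aa: ∅
  cell(1,2) aa: ∅
  cell(0,2) aaa: ∅

S ∉ T[0,2] ⇒ NO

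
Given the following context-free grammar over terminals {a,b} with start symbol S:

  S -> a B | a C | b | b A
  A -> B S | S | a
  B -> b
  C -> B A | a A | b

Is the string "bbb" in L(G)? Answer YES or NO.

CNF form of G:
  S -> T0 B | T0 C | T1 A | b
  A -> B S | T0 B | T0 C | T1 A | a | b
  B -> b
  C -> B A | T0 A | b
  T0 -> a
  T1 -> b

CYK fill:
  cell(0,0) b: {A,B,C,S,T1}  orig:{A,B,C,S}
  cell(1,1) b: {A,B,C,S,T1}  orig:{A,B,C,S}
  cell(2,2) b: {A,B,C,S,T1}  orig:{A,B,C,S}
  cell(0,1) bb: {A,C,S}
  cell(1,2) bb: {A,C,S}
  cell(0,2) bbb: {A,C,S}

S ∈ T[0,2] ⇒ YES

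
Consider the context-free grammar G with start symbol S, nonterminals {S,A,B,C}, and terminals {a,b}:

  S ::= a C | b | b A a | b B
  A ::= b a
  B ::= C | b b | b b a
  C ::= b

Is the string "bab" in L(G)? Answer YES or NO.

Convert to CNF:
  S -> T0 B | T0 X3 | T1 C | b
  A -> T0 T1
  B -> T0 T0 | T0 X2 | b
  C -> b
  T0 -> b
  T1 -> a
  X2 -> T0 T1
  X3 -> A T1

CYK table (by increasing span):
  [0..0]={B,C,S,T0}  "b"  orig:{B,C,S}
  [1..1]={T1}  "a"  orig:{}
  [2..2]={B,C,S,T0}  "b"  orig:{B,C,S}
  [0..1]={A,X2}  "ba"  orig:{A}
  [1..2]={S}  "ab"
  [0..2]=∅  "bab"

S ∉ T[0,2] ⇒ NO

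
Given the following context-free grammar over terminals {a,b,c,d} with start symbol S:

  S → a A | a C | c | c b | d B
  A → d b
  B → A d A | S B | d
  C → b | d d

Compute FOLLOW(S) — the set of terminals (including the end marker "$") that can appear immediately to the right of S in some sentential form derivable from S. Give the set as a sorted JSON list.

FIRST iteration:
round 1:
  A via A→d b: +{d}
  B via B→A d A: +{d}
  C via C→b: +{b}
  C via C→d d: +{d}
  S via S→a A: +{a}
  S via S→c: +{c}
  S via S→d B: +{d}
  S: {a,c,d}  A: {d}  B: {d}  C: {b,d}
round 2:
  B via B→S B: +{a,c}
  S: {a,c,d}  A: {d}  B: {a,c,d}  C: {b,d}
round 3: (stable)
  S: {a,c,d}  A: {d}  B: {a,c,d}  C: {b,d}

FOLLOW iteration:
FOLLOW(S) := {$}
[1]
  B→A d A: FOLLOW(A) ⊇ FIRST(d) = {d}; new: +{d}
  B→S B: FOLLOW(S) ⊇ FIRST(B) = {a,c,d}; new: +{a,c,d}
  S→a A: FOLLOW(A) ⊇ FOLLOW(S) ⊇ {$,a,c,d}; new: +{$,a,c}
  S→a C: FOLLOW(C) ⊇ FOLLOW(S) ⊇ {$,a,c,d}; new: +{$,a,c,d}
  S→d B: FOLLOW(B) ⊇ FOLLOW(S) ⊇ {$,a,c,d}; new: +{$,a,c,d}
  FOLLOW[S]={$,a,c,d}  FOLLOW[A]={$,a,c,d}  FOLLOW[B]={$,a,c,d}  FOLLOW[C]={$,a,c,d}
[2] done
  FOLLOW[S]={$,a,c,d}  FOLLOW[A]={$,a,c,d}  FOLLOW[B]={$,a,c,d}  FOLLOW[C]={$,a,c,d}

FOLLOW(S) = ["$", "a", "c", "d"]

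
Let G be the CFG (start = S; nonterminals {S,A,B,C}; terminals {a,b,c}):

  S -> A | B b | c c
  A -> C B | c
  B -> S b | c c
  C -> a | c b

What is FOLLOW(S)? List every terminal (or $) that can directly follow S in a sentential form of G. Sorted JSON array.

FIRST sets, iterate to fixpoint:
[1]
  A via A→c: +{c}
  B via B→c c: +{c}
  C via C→a: +{a}
  C via C→c b: +{c}
  S via S→A: +{c}
  FIRST[S]={c}  FIRST[A]={c}  FIRST[B]={c}  FIRST[C]={a,c}
[2]
  A via A→C B: +{a}
  S via S→A: +{a}
  FIRST[S]={a,c}  FIRST[A]={a,c}  FIRST[B]={c}  FIRST[C]={a,c}
[3]
  B via B→S b: +{a}
  FIRST[S]={a,c}  FIRST[A]={a,c}  FIRST[B]={a,c}  FIRST[C]={a,c}
[4] (stable)
  FIRST[S]={a,c}  FIRST[A]={a,c}  FIRST[B]={a,c}  FIRST[C]={a,c}

Compute FOLLOW by fixpoint:
initialize: $ ∈ FOLLOW(S)
pass 1:
  A→C B: FOLLOW(C) ⊇ FIRST(B) = {a,c}; new: +{a,c}
  B→S b: FOLLOW(S) ⊇ FIRST(b) = {b}; new: +{b}
  S→A: FOLLOW(A) ⊇ FOLLOW(S) ⊇ {$,b}; new: +{$,b}
  S→B b: FOLLOW(B) ⊇ FIRST(b) = {b}; new: +{b}
  FOLLOW(S)={$,b}  FOLLOW(A)={$,b}  FOLLOW(B)={b}  FOLLOW(C)={a,c}
pass 2:
  A→C B: FOLLOW(B) ⊇ FOLLOW(A) ⊇ {$,b}; new: +{$}
  FOLLOW(S)={$,b}  FOLLOW(A)={$,b}  FOLLOW(B)={$,b}  FOLLOW(C)={a,c}
pass 3: (stable)
  FOLLOW(S)={$,b}  FOLLOW(A)={$,b}  FOLLOW(B)={$,b}  FOLLOW(C)={a,c}

FOLLOW(S) = ["$", "b"]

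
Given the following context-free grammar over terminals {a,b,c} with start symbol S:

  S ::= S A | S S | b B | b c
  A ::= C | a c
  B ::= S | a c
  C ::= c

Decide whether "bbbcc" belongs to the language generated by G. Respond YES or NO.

Convert to CNF:
  S -> S A | S S | T2 B | T2 T1
  A -> T0 T1 | c
  B -> S A | S S | T0 T1 | T2 B | T2 T1
  C -> c
  T0 -> a
  T1 -> c
  T2 -> b

CYK table (by increasing span):
  [0..0]={T2}  "b"  orig:{}
  [1..1]={T2}  "b"  orig:{}
  [2..2]={T2}  "b"  orig:{}
  [3..3]={A,C,T1}  "c"  orig:{A,C}
  [4..4]={A,C,T1}  "c"  orig:{A,C}
  [0..1]=∅  "bb"
  [1..2]=∅  "bb"
  [2..3]={B,S}  "bc"
  [3..4]=∅  "cc"
  [0..2]=∅  "bbb"
  [1..3]={B,S}  "bbc"
  [2..4]={B,S}  "bcc"
  [0..3]={B,S}  "bbbc"
  [1..4]={B,S}  "bbcc"
  [0..4]={B,S}  "bbbcc"

S ∈ T[0,4] ⇒ YES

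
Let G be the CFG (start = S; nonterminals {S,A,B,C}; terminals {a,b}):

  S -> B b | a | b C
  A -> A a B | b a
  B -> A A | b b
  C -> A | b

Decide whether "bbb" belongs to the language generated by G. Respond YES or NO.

Convert to CNF:
  S -> B T1 | T1 C | a
  A -> A X2 | T1 T0
  B -> A A | T1 T1
  C -> A X3 | T1 T0 | b
  T0 -> a
  T1 -> b
  X2 -> T0 B
  X3 -> T0 B

CYK table (by increasing span):
  [0..0]={C,T1}  "b"  orig:{C}
  [1..1]={C,T1}  "b"  orig:{C}
  [2..2]={C,T1}  "b"  orig:{C}
  [0..1]={B,S}  "bb"
  [1..2]={B,S}  "bb"
  [0..2]={S}  "bbb"

S ∈ T[0,2] ⇒ YES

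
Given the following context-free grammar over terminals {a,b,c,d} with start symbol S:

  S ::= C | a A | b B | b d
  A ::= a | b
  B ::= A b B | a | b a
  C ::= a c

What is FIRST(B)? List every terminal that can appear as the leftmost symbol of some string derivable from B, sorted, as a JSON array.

FIRST sets, iterate to fixpoint:
[1]
  A via A→a: +{a}
  A via A→b: +{b}
  B via B→A b B: +{a,b}
  C via C→a c: +{a}
  S via S→C: +{a}
  S via S→b B: +{b}
  FIRST(S)={a,b}  FIRST(A)={a,b}  FIRST(B)={a,b}  FIRST(C)={a}
[2] done
  FIRST(S)={a,b}  FIRST(A)={a,b}  FIRST(B)={a,b}  FIRST(C)={a}

FIRST(B) = ["a", "b"]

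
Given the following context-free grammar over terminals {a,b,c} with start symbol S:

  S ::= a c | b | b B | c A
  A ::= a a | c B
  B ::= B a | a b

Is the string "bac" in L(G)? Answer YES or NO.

Convert to CNF:
  S -> T0 T1 | T1 A | T2 B | b
  A -> T0 T0 | T1 B
  B -> B T0 | T0 T2
  T0 -> a
  T1 -> c
  T2 -> b

CYK fill:
  T[0,0] 'b' = {S,T2}  orig:{S}
  T[1,1] 'a' = {T0}  orig:{}
  T[2,2] 'c' = {T1}  orig:{}
  T[0,1] 'ba' = ∅
  T[1,2] 'ac' = {S}
  T[0,2] 'bac' = ∅

S ∉ T[0,2] ⇒ NO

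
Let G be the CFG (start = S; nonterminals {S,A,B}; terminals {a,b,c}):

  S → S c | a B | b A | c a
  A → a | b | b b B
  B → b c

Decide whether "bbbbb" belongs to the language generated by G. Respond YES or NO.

CNF form of G:
  S -> S T1 | T0 A | T1 T2 | T2 B
  A -> T0 X3 | a | b
  B -> T0 T1
  T0 -> b
  T1 -> c
  T2 -> a
  X3 -> T0 B

CYK table (by increasing span):
  [0..0]={A,T0}  "b"  orig:{A}
  [1..1]={A,T0}  "b"  orig:{A}
  [2..2]={A,T0}  "b"  orig:{A}
  [3..3]={A,T0}  "b"  orig:{A}
  [4..4]={A,T0}  "b"  orig:{A}
  [0..1]={S}  "bb"
  [1..2]={S}  "bb"
  [2..3]={S}  "bb"
  [3..4]={S}  "bb"
  [0..2]=∅  "bbb"
  [1..3]=∅  "bbb"
  [2..4]=∅  "bbb"
  [0..3]=∅  "bbbb"
  [1..4]=∅  "bbbb"
  [0..4]=∅  "bbbbb"

S ∉ T[0,4] ⇒ NO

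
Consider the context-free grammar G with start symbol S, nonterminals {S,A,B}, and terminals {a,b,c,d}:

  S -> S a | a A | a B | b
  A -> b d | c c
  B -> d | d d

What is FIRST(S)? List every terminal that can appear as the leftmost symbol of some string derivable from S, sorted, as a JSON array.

FIRST sets, iterate to fixpoint:
iter 1:
  A via A→b d: +{b}
  A via A→c c: +{c}
  B via B→d: +{d}
  S via S→a A: +{a}
  S via S→b: +{b}
  S: {a,b}  A: {b,c}  B: {d}
iter 2: — fixpoint
  S: {a,b}  A: {b,c}  B: {d}

FIRST(S) = ["a", "b"]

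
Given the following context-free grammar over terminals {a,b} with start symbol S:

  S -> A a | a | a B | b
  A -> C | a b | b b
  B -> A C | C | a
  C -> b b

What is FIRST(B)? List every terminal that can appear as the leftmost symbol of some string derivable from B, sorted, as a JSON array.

FIRST sets, iterate to fixpoint:
[1]
  A via A→a b: +{a}
  A via A→b b: +{b}
  B via B→A C: +{a,b}
  C via C→b b: +{b}
  S via S→A a: +{a,b}
  FIRST[S]={a,b}  FIRST[A]={a,b}  FIRST[B]={a,b}  FIRST[C]={b}
[2] done
  FIRST[S]={a,b}  FIRST[A]={a,b}  FIRST[B]={a,b}  FIRST[C]={b}

FIRST(B) = ["a", "b"]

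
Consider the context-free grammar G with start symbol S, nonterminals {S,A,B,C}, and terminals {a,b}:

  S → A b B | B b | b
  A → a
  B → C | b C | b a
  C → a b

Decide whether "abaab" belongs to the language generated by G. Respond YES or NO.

CNF form of G:
  S -> A X2 | B T1 | b
  A -> a
  B -> T0 T1 | T1 C | T1 T0
  C -> T0 T1
  T0 -> a
  T1 -> b
  X2 -> T1 B

Fill CYK table bottom-up:
  cell(0,0) a: {A,T0}  orig:{A}
  cell(1,1) b: {S,T1}  orig:{S}
  cell(2,2) a: {A,T0}  orig:{A}
  cell(3,3) a: {A,T0}  orig:{A}
  cell(4,4) b: {S,T1}  orig:{S}
  cell(0,1) ab: {B,C}
  cell(1,2) ba: {B}
  cell(2,3) aa: ∅
  cell(3,4) ab: {B,C}
  cell(0,2) aba: ∅
  cell(1,3) baa: ∅
  cell(2,4) aab: ∅
  cell(0,3) abaa: ∅
  cell(1,4) baab: ∅
  cell(0,4) abaab: ∅

S ∉ T[0,4] ⇒ NO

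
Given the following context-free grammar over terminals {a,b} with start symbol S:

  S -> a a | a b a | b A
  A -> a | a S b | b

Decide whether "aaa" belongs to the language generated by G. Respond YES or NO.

Convert to CNF:
  S -> T0 T0 | T0 X3 | T1 A
  A -> T0 X2 | a | b
  T0 -> a
  T1 -> b
  X2 -> S T1
  X3 -> T1 T0

Fill CYK table bottom-up:
  [0..0]={A,T0}  "a"  orig:{A}
  [1..1]={A,T0}  "a"  orig:{A}
  [2..2]={A,T0}  "a"  orig:{A}
  [0..1]={S}  "aa"
  [1..2]={S}  "aa"
  [0..2]=∅  "aaa"

S ∉ T[0,2] ⇒ NO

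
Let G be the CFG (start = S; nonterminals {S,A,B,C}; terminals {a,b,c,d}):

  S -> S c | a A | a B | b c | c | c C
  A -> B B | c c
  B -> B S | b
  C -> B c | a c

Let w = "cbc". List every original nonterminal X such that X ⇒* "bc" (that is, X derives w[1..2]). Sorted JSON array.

Convert to CNF:
  S -> S T0 | T0 C | T1 A | T1 B | T2 T0 | c
  A -> B B | T0 T0
  B -> B S | b
  C -> B T0 | T1 T0
  T0 -> c
  T1 -> a
  T2 -> b

Fill CYK table bottom-up, restricted to cells inside w[1..2]:
  cell(1,1) b: {B,T2}  orig:{B}
  cell(2,2) c: {S,T0}  orig:{S}
  cell(1,2) bc: {B,C,S}

Original NTs in T[1,2] deriving "bc": ["B", "C", "S"]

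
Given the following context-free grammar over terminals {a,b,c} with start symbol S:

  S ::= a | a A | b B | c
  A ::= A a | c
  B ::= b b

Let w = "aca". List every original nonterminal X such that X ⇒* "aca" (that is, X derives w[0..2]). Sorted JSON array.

Convert to CNF:
  S -> T0 A | T1 B | a | c
  A -> A T0 | c
  B -> T1 T1
  T0 -> a
  T1 -> b

Fill CYK table bottom-up (cells [i..j] with 0 ≤ i ≤ j ≤ 2 only):
  T[0,0] 'a' = {S,T0}  orig:{S}
  T[1,1] 'c' = {A,S}
  T[2,2] 'a' = {S,T0}  orig:{S}
  T[0,1] 'ac' = {S}
  T[1,2] 'ca' = {A}
  T[0,2] 'aca' = {S}

Original NTs in T[0,2] deriving "aca": ["S"]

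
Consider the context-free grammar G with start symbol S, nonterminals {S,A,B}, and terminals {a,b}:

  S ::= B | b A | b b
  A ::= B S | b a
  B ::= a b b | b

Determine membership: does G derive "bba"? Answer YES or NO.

Convert to CNF:
  S -> T0 A | T0 T0 | T1 X3 | b
  A -> B S | T0 T1
  B -> T1 X2 | b
  T0 -> b
  T1 -> a
  X2 -> T0 T0
  X3 -> T0 T0

Fill CYK table bottom-up:
  [0..0]={B,S,T0}  "b"  orig:{B,S}
  [1..1]={B,S,T0}  "b"  orig:{B,S}
  [2..2]={T1}  "a"  orig:{}
  [0..1]={A,S,X2,X3}  "bb"  orig:{A,S}
  [1..2]={A}  "ba"
  [0..2]={S}  "bba"

S ∈ T[0,2] ⇒ YES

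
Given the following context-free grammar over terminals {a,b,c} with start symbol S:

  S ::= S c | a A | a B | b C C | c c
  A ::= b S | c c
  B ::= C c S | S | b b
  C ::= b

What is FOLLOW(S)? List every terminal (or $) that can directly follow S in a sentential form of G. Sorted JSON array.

Compute FIRST by fixpoint:
[1]
  A via A→b S: +{b}
  A via A→c c: +{c}
  B via B→b b: +{b}
  C via C→b: +{b}
  S via S→a A: +{a}
  S via S→b C C: +{b}
  S via S→c c: +{c}
  FIRST[S]={a,b,c}  FIRST[A]={b,c}  FIRST[B]={b}  FIRST[C]={b}
[2]
  B via B→S: +{a,c}
  FIRST[S]={a,b,c}  FIRST[A]={b,c}  FIRST[B]={a,b,c}  FIRST[C]={b}
[3] — fixpoint
  FIRST[S]={a,b,c}  FIRST[A]={b,c}  FIRST[B]={a,b,c}  FIRST[C]={b}

Compute FOLLOW by fixpoint:
FOLLOW(S) := {$}
[1]
  B→C c S: FOLLOW(C) ⊇ FIRST(c) = {c}; new: +{c}
  S→S c: FOLLOW(S) ⊇ FIRST(c) = {c}; new: +{c}
  S→a A: FOLLOW(A) ⊇ FOLLOW(S) ⊇ {$,c}; new: +{$,c}
  S→a B: FOLLOW(B) ⊇ FOLLOW(S) ⊇ {$,c}; new: +{$,c}
  S→b C C: FOLLOW(C) ⊇ FIRST(C) = {b}; new: +{b}
  S→b C C: FOLLOW(C) ⊇ FOLLOW(S) ⊇ {$,c}; new: +{$}
  S: {$,c}  A: {$,c}  B: {$,c}  C: {$,b,c}
[2] done
  S: {$,c}  A: {$,c}  B: {$,c}  C: {$,b,c}

FOLLOW(S) = ["$", "c"]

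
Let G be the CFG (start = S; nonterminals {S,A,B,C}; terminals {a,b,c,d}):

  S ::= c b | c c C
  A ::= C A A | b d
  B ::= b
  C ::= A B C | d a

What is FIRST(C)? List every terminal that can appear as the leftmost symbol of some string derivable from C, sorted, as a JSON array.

FIRST sets, iterate to fixpoint:
round 1:
  A via A→b d: +{b}
  B via B→b: +{b}
  C via C→A B C: +{b}
  C via C→d a: +{d}
  S via S→c b: +{c}
  FIRST(S)={c}  FIRST(A)={b}  FIRST(B)={b}  FIRST(C)={b,d}
round 2:
  A via A→C A A: +{d}
  FIRST(S)={c}  FIRST(A)={b,d}  FIRST(B)={b}  FIRST(C)={b,d}
round 3: (stable)
  FIRST(S)={c}  FIRST(A)={b,d}  FIRST(B)={b}  FIRST(C)={b,d}

FIRST(C) = ["b", "d"]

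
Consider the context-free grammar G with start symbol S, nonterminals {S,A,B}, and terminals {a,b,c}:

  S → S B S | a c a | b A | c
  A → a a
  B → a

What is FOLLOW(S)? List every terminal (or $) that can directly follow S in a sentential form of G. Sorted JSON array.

Compute FIRST by fixpoint:
iter 1:
  A via A→a a: +{a}
  B via B→a: +{a}
  S via S→a c a: +{a}
  S via S→b A: +{b}
  S via S→c: +{c}
  FIRST[S]={a,b,c}  FIRST[A]={a}  FIRST[B]={a}
iter 2: done
  FIRST[S]={a,b,c}  FIRST[A]={a}  FIRST[B]={a}

Compute FOLLOW by fixpoint:
seed FOLLOW(S) with $
pass 1:
  S→S B S: FOLLOW(S) ⊇ FIRST(B) = {a}; new: +{a}
  S→S B S: FOLLOW(B) ⊇ FIRST(S) = {a,b,c}; new: +{a,b,c}
  S→b A: FOLLOW(A) ⊇ FOLLOW(S) ⊇ {$,a}; new: +{$,a}
  FOLLOW(S)={$,a}  FOLLOW(A)={$,a}  FOLLOW(B)={a,b,c}
pass 2: (stable)
  FOLLOW(S)={$,a}  FOLLOW(A)={$,a}  FOLLOW(B)={a,b,c}

FOLLOW(S) = ["$", "a"]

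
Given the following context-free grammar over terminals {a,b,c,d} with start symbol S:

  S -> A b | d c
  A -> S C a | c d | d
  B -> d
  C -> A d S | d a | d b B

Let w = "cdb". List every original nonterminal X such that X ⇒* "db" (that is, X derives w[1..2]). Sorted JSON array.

Convert to CNF:
  S -> A T3 | T2 T1
  A -> S X4 | T1 T2 | d
  B -> d
  C -> A X5 | T2 T0 | T2 X6
  T0 -> a
  T1 -> c
  T2 -> d
  T3 -> b
  X4 -> C T0
  X5 -> T2 S
  X6 -> T3 B

Fill CYK table bottom-up (cells [i..j] with 1 ≤ i ≤ j ≤ 2 only):
  cell(1,1) d: {A,B,T2}  orig:{A,B}
  cell(2,2) b: {T3}  orig:{}
  cell(1,2) db: {S}

Original NTs in T[1,2] deriving "db": ["S"]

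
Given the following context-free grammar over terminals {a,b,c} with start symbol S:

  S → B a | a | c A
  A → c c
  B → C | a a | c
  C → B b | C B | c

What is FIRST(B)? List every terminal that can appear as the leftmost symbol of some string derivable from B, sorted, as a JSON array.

FIRST iteration:
pass 1:
  A via A→c c: +{c}
  B via B→a a: +{a}
  B via B→c: +{c}
  C via C→B b: +{a,c}
  S via S→B a: +{a,c}
  FIRST(S)={a,c}  FIRST(A)={c}  FIRST(B)={a,c}  FIRST(C)={a,c}
pass 2: (no change)
  FIRST(S)={a,c}  FIRST(A)={c}  FIRST(B)={a,c}  FIRST(C)={a,c}

FIRST(B) = ["a", "c"]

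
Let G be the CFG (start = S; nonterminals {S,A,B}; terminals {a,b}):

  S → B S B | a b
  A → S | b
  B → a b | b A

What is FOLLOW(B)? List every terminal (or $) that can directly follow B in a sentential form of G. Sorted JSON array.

FIRST sets, iterate to fixpoint:
pass 1:
  A via A→b: +{b}
  B via B→a b: +{a}
  B via B→b A: +{b}
  S via S→B S B: +{a,b}
  S: {a,b}  A: {b}  B: {a,b}
pass 2:
  A via A→S: +{a}
  S: {a,b}  A: {a,b}  B: {a,b}
pass 3: — fixpoint
  S: {a,b}  A: {a,b}  B: {a,b}

FOLLOW sets:
FOLLOW(S) := {$}
iter 1:
  S→B S B: FOLLOW(B) ⊇ FIRST(S) = {a,b}; new: +{a,b}
  S→B S B: FOLLOW(S) ⊇ FIRST(B) = {a,b}; new: +{a,b}
  S→B S B: FOLLOW(B) ⊇ FOLLOW(S) ⊇ {$,a,b}; new: +{$}
  FOLLOW(S)={$,a,b}  FOLLOW(A)={}  FOLLOW(B)={$,a,b}
iter 2:
  B→b A: FOLLOW(A) ⊇ FOLLOW(B) ⊇ {$,a,b}; new: +{$,a,b}
  FOLLOW(S)={$,a,b}  FOLLOW(A)={$,a,b}  FOLLOW(B)={$,a,b}
iter 3: done
  FOLLOW(S)={$,a,b}  FOLLOW(A)={$,a,b}  FOLLOW(B)={$,a,b}

FOLLOW(B) = ["$", "a", "b"]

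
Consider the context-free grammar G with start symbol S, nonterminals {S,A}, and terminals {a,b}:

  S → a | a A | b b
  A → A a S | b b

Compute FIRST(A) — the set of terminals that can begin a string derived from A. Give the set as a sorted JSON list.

FIRST sets, iterate to fixpoint:
iter 1:
  A via A→b b: +{b}
  S via S→a: +{a}
  S via S→b b: +{b}
  S: {a,b}  A: {b}
iter 2: (stable)
  S: {a,b}  A: {b}

FIRST(A) = ["b"]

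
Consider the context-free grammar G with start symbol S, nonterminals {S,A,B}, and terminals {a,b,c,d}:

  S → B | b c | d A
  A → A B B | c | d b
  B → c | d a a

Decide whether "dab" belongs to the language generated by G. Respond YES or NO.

CNF form of G:
  S -> T0 A | T0 X6 | T1 T3 | c
  A -> A X4 | T0 T1 | c
  B -> T0 X5 | c
  T0 -> d
  T1 -> b
  T2 -> a
  T3 -> c
  X4 -> B B
  X5 -> T2 T2
  X6 -> T2 T2

CYK fill:
  cell(0,0) d: {T0}  orig:{}
  cell(1,1) a: {T2}  orig:{}
  cell(2,2) b: {T1}  orig:{}
  cell(0,1) da: ∅
  cell(1,2) ab: ∅
  cell(0,2) dab: ∅

S ∉ T[0,2] ⇒ NO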